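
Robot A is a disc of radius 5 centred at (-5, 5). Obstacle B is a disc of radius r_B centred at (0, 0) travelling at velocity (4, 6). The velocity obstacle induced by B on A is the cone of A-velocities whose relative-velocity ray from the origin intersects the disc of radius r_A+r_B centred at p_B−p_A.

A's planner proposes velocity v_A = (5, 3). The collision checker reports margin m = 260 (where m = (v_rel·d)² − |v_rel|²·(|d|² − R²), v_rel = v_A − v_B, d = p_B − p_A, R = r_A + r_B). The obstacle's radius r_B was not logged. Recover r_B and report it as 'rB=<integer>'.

m = 260
d = (5, -5);  v_rel = (1, -3),  |v_rel|² = 10
v_rel×d = (1)·(-5) − (-3)·(5) = 10
since m = R²·10 − 10²:  R² = (100 + 260) / 10 = 36
R = √36 = 6  ⇒  r_B = 6 − 5 = 1

rB=1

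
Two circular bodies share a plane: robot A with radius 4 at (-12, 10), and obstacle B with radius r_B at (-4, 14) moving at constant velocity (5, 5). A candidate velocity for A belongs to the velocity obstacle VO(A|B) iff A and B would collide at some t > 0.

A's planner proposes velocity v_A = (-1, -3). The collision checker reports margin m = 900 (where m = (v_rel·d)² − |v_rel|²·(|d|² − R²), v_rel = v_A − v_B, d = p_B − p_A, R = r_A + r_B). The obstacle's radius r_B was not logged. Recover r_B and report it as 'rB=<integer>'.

m = 900
d = (8, 4);  v_rel = (-6, -8),  |v_rel|² = 100
v_rel×d = (-6)·(4) − (-8)·(8) = 40
since m = R²·100 − 40²:  R² = (1600 + 900) / 100 = 25
R = √25 = 5  ⇒  r_B = 5 − 4 = 1

rB=1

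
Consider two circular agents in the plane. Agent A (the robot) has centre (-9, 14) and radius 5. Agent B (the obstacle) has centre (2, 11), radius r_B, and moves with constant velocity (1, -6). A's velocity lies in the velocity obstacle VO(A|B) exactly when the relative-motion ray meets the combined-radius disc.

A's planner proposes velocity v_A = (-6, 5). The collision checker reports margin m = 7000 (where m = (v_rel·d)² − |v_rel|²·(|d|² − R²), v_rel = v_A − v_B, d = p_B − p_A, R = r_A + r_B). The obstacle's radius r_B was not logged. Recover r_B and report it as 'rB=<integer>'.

m = 7000
d = (11, -3);  v_rel = (-7, 11),  |v_rel|² = 170
v_rel×d = (-7)·(-3) − (11)·(11) = -100
since m = R²·170 − (-100)²:  R² = (10000 + 7000) / 170 = 100
R = √100 = 10  ⇒  r_B = 10 − 5 = 5

rB=5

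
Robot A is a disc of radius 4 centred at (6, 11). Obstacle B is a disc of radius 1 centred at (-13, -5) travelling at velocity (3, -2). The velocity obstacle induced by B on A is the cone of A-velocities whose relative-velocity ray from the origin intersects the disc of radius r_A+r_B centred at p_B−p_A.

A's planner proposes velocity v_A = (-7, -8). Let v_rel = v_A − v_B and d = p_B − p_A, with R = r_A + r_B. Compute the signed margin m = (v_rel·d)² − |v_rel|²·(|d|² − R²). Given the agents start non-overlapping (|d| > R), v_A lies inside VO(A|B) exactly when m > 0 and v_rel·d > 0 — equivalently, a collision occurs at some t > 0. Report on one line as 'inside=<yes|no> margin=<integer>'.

d = (-19, -16),  |d|² = 617;  R = 4+1 = 5,  c = 617−5² = 592
v_rel = (-10, -6),  |v_rel|² = 136;  v_rel·d = (-10)·(-19) + (-6)·(-16) = 286
136·t² − 572·t + 592 = 0  ⇒  m = 286² − 136·592 = 1284
m = 1284 > 0,  v_rel·d = 286 > 0  ⇒  inside

inside=yes margin=1284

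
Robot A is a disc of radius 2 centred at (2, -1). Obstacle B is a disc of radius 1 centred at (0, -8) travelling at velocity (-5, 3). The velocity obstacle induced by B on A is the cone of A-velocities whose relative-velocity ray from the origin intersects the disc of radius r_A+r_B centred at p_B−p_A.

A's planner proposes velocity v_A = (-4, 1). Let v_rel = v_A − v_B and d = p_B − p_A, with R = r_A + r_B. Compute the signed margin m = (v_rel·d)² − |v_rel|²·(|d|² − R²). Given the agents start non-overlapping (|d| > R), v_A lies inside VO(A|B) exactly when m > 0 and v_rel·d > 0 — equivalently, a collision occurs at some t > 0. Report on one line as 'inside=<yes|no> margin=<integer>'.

d = (-2, -7),  |d|² = 53;  R = 2+1 = 3,  c = 53−3² = 44
v_rel = (1, -2),  |v_rel|² = 5;  v_rel·d = (1)·(-2) + (-2)·(-7) = 12
5·t² − 24·t + 44 = 0  ⇒  m = 12² − 5·44 = -76
m = -76 < 0,  v_rel·d = 12 > 0  ⇒  outside

inside=no margin=-76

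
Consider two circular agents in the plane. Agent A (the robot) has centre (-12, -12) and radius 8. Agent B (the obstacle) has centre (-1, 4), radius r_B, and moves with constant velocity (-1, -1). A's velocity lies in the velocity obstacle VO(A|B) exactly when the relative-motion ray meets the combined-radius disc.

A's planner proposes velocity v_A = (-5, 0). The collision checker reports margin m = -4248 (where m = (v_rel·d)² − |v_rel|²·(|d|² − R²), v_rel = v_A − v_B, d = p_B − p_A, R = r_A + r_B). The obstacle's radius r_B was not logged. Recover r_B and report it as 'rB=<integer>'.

m = -4248
d = (11, 16);  v_rel = (-4, 1),  |v_rel|² = 17
v_rel×d = (-4)·(16) − (1)·(11) = -75
since m = R²·17 − (-75)²:  R² = (5625 + -4248) / 17 = 81
R = √81 = 9  ⇒  r_B = 9 − 8 = 1

rB=1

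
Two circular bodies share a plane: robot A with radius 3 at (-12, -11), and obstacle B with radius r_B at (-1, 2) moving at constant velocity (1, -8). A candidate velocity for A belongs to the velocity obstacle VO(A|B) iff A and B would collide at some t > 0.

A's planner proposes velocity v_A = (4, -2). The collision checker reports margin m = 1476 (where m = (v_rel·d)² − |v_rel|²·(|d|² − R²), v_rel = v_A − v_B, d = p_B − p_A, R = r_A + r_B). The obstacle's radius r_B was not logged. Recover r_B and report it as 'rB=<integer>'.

m = 1476
d = (11, 13);  v_rel = (3, 6),  |v_rel|² = 45
v_rel×d = (3)·(13) − (6)·(11) = -27
since m = R²·45 − (-27)²:  R² = (729 + 1476) / 45 = 49
R = √49 = 7  ⇒  r_B = 7 − 3 = 4

rB=4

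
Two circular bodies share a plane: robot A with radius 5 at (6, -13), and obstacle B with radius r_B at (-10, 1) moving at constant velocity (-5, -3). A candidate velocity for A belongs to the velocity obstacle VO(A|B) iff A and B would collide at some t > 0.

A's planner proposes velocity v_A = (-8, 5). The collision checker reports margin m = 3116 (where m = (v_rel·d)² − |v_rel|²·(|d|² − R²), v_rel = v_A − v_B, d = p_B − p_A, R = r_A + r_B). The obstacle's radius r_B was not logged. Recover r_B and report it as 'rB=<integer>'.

m = 3116
d = (-16, 14);  v_rel = (-3, 8),  |v_rel|² = 73
v_rel×d = (-3)·(14) − (8)·(-16) = 86
since m = R²·73 − 86²:  R² = (7396 + 3116) / 73 = 144
R = √144 = 12  ⇒  r_B = 12 − 5 = 7

rB=7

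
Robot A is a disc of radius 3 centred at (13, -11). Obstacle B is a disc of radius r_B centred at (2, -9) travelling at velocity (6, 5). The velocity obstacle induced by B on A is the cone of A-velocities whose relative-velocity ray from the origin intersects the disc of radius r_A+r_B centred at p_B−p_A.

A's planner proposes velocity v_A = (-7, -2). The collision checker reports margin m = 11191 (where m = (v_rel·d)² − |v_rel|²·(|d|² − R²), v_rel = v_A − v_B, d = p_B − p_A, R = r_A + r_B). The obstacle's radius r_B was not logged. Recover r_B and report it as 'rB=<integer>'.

m = 11191
d = (-11, 2);  v_rel = (-13, -7),  |v_rel|² = 218
v_rel×d = (-13)·(2) − (-7)·(-11) = -103
since m = R²·218 − (-103)²:  R² = (10609 + 11191) / 218 = 100
R = √100 = 10  ⇒  r_B = 10 − 3 = 7

rB=7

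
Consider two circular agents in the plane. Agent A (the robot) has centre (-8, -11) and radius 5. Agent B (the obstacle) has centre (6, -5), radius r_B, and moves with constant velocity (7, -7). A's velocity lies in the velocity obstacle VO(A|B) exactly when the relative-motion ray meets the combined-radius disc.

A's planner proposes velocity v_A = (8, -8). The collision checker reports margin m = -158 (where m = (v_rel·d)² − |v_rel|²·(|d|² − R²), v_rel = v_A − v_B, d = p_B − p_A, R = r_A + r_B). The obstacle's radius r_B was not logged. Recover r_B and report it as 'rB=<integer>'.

m = -158
d = (14, 6);  v_rel = (1, -1),  |v_rel|² = 2
v_rel×d = (1)·(6) − (-1)·(14) = 20
since m = R²·2 − 20²:  R² = (400 + -158) / 2 = 121
R = √121 = 11  ⇒  r_B = 11 − 5 = 6

rB=6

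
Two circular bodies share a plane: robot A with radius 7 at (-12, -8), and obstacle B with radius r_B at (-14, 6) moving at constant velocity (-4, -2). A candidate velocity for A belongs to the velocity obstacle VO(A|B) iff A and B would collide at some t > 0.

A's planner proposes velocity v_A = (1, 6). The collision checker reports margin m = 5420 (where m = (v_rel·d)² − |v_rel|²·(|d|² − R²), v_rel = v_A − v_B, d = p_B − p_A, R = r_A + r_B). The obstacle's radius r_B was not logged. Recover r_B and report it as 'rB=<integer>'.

m = 5420
d = (-2, 14);  v_rel = (5, 8),  |v_rel|² = 89
v_rel×d = (5)·(14) − (8)·(-2) = 86
since m = R²·89 − 86²:  R² = (7396 + 5420) / 89 = 144
R = √144 = 12  ⇒  r_B = 12 − 7 = 5

rB=5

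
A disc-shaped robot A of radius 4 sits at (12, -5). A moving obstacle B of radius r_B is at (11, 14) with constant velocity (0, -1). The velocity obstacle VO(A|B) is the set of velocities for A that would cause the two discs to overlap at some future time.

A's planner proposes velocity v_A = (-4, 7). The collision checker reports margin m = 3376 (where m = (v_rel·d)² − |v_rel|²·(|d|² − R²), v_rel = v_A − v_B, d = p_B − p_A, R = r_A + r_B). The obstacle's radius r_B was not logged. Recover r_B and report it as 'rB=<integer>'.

m = 3376
d = (-1, 19);  v_rel = (-4, 8),  |v_rel|² = 80
v_rel×d = (-4)·(19) − (8)·(-1) = -68
since m = R²·80 − (-68)²:  R² = (4624 + 3376) / 80 = 100
R = √100 = 10  ⇒  r_B = 10 − 4 = 6

rB=6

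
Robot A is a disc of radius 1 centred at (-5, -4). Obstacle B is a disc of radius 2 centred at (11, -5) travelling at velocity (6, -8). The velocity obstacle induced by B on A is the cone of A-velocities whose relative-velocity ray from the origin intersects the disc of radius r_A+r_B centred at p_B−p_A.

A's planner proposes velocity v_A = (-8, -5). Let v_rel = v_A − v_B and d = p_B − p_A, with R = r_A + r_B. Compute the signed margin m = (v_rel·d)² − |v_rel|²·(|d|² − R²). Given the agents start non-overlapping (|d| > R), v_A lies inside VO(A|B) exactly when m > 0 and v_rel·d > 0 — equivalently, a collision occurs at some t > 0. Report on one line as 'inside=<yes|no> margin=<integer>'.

d = (16, -1),  |d|² = 257;  R = 1+2 = 3,  c = 257−3² = 248
v_rel = (-14, 3),  |v_rel|² = 205;  v_rel·d = (-14)·(16) + (3)·(-1) = -227
205·t² + 454·t + 248 = 0  ⇒  m = (-227)² − 205·248 = 689
m = 689 > 0,  v_rel·d = -227 < 0  ⇒  outside

inside=no margin=689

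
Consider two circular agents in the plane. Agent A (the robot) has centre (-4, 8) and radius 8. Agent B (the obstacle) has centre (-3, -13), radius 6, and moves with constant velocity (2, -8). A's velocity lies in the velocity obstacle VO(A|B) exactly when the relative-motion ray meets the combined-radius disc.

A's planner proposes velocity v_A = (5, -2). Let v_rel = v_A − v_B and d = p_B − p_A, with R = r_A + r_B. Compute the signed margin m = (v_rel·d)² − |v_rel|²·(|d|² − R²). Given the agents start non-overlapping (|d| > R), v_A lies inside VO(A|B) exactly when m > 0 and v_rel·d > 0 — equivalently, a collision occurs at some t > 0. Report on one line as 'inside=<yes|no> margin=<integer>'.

d = (1, -21),  |d|² = 442;  R = 8+6 = 14,  c = 442−14² = 246
v_rel = (3, 6),  |v_rel|² = 45;  v_rel·d = (3)·(1) + (6)·(-21) = -123
45·t² + 246·t + 246 = 0  ⇒  m = (-123)² − 45·246 = 4059
m = 4059 > 0,  v_rel·d = -123 < 0  ⇒  outside

inside=no margin=4059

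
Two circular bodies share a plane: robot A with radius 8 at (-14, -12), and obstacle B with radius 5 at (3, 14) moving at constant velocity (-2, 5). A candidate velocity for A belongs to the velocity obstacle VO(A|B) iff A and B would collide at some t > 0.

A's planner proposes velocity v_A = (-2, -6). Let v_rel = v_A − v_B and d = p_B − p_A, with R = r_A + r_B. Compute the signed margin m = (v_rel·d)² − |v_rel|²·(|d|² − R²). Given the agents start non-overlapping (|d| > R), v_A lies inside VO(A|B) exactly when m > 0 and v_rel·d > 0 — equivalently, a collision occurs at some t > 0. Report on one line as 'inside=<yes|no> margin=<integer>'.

d = (17, 26),  |d|² = 965;  R = 8+5 = 13,  c = 965−13² = 796
v_rel = (0, -11),  |v_rel|² = 121;  v_rel·d = (0)·(17) + (-11)·(26) = -286
121·t² + 572·t + 796 = 0  ⇒  m = (-286)² − 121·796 = -14520
m = -14520 < 0,  v_rel·d = -286 < 0  ⇒  outside

inside=no margin=-14520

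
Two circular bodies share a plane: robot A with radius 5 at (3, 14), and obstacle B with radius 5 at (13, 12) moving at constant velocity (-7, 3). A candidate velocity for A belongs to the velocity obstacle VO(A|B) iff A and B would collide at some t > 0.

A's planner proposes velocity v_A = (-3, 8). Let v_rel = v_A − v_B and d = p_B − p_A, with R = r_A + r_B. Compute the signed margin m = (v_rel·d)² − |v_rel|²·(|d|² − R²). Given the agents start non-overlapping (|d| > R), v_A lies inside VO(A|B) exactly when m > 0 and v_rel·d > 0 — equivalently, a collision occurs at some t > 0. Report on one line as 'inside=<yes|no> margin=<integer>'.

d = (10, -2),  |d|² = 104;  R = 5+5 = 10,  c = 104−10² = 4
v_rel = (4, 5),  |v_rel|² = 41;  v_rel·d = (4)·(10) + (5)·(-2) = 30
41·t² − 60·t + 4 = 0  ⇒  m = 30² − 41·4 = 736
m = 736 > 0,  v_rel·d = 30 > 0  ⇒  inside

inside=yes margin=736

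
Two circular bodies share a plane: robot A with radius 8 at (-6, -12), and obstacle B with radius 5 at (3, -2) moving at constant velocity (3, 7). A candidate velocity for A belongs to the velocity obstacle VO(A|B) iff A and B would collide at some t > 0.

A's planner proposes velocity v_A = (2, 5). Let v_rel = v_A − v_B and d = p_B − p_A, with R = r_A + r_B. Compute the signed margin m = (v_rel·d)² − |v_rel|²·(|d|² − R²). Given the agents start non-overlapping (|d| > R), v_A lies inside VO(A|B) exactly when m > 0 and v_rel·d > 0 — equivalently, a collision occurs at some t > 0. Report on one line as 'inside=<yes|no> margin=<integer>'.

d = (9, 10),  |d|² = 181;  R = 8+5 = 13,  c = 181−13² = 12
v_rel = (-1, -2),  |v_rel|² = 5;  v_rel·d = (-1)·(9) + (-2)·(10) = -29
5·t² + 58·t + 12 = 0  ⇒  m = (-29)² − 5·12 = 781
m = 781 > 0,  v_rel·d = -29 < 0  ⇒  outside

inside=no margin=781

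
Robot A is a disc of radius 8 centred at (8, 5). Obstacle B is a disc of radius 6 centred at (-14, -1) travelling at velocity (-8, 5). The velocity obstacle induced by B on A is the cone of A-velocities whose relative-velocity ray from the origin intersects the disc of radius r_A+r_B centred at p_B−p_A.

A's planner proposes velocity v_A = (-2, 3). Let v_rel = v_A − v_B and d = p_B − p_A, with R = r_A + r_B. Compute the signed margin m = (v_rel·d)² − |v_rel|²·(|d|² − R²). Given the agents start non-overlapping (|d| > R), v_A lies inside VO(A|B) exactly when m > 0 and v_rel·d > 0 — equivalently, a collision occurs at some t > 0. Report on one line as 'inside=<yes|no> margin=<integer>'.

d = (-22, -6),  |d|² = 520;  R = 8+6 = 14,  c = 520−14² = 324
v_rel = (6, -2),  |v_rel|² = 40;  v_rel·d = (6)·(-22) + (-2)·(-6) = -120
40·t² + 240·t + 324 = 0  ⇒  m = (-120)² − 40·324 = 1440
m = 1440 > 0,  v_rel·d = -120 < 0  ⇒  outside

inside=no margin=1440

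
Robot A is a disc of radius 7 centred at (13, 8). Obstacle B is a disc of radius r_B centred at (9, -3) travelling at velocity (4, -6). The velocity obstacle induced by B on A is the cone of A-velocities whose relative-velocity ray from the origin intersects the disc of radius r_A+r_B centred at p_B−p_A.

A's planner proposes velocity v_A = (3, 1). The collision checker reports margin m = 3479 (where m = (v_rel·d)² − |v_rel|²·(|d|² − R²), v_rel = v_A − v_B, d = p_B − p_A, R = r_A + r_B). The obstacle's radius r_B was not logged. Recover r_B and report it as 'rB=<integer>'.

m = 3479
d = (-4, -11);  v_rel = (-1, 7),  |v_rel|² = 50
v_rel×d = (-1)·(-11) − (7)·(-4) = 39
since m = R²·50 − 39²:  R² = (1521 + 3479) / 50 = 100
R = √100 = 10  ⇒  r_B = 10 − 7 = 3

rB=3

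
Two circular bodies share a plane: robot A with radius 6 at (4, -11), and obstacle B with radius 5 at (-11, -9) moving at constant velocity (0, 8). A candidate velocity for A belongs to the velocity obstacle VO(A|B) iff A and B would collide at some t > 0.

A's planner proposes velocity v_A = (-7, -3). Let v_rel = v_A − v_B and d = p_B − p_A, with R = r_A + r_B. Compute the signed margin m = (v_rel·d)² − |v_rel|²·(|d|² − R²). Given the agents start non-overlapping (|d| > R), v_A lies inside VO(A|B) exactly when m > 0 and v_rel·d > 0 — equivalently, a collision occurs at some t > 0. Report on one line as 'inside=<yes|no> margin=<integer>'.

d = (-15, 2),  |d|² = 229;  R = 6+5 = 11,  c = 229−11² = 108
v_rel = (-7, -11),  |v_rel|² = 170;  v_rel·d = (-7)·(-15) + (-11)·(2) = 83
170·t² − 166·t + 108 = 0  ⇒  m = 83² − 170·108 = -11471
m = -11471 < 0,  v_rel·d = 83 > 0  ⇒  outside

inside=no margin=-11471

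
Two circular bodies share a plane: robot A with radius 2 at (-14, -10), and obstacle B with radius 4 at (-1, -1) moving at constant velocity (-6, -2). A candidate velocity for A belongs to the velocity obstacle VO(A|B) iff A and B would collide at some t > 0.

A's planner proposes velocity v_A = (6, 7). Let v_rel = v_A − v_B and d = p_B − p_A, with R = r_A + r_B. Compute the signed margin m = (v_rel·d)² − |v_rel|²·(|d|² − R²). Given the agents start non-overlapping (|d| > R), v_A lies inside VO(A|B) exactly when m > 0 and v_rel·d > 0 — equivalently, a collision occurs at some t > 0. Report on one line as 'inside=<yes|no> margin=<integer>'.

d = (13, 9),  |d|² = 250;  R = 2+4 = 6,  c = 250−6² = 214
v_rel = (12, 9),  |v_rel|² = 225;  v_rel·d = (12)·(13) + (9)·(9) = 237
225·t² − 474·t + 214 = 0  ⇒  m = 237² − 225·214 = 8019
m = 8019 > 0,  v_rel·d = 237 > 0  ⇒  inside

inside=yes margin=8019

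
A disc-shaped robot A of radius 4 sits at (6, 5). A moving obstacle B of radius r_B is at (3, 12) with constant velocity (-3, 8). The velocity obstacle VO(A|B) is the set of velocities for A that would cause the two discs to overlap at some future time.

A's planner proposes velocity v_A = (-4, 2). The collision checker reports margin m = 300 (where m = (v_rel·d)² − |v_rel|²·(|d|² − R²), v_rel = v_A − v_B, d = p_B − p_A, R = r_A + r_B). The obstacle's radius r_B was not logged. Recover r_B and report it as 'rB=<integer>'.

m = 300
d = (-3, 7);  v_rel = (-1, -6),  |v_rel|² = 37
v_rel×d = (-1)·(7) − (-6)·(-3) = -25
since m = R²·37 − (-25)²:  R² = (625 + 300) / 37 = 25
R = √25 = 5  ⇒  r_B = 5 − 4 = 1

rB=1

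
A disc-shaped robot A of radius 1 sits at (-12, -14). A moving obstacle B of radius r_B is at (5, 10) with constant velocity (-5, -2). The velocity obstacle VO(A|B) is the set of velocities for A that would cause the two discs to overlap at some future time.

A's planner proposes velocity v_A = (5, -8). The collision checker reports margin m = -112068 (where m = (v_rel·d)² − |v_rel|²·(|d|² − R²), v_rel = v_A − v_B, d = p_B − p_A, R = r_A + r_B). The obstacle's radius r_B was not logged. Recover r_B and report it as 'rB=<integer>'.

m = -112068
d = (17, 24);  v_rel = (10, -6),  |v_rel|² = 136
v_rel×d = (10)·(24) − (-6)·(17) = 342
since m = R²·136 − 342²:  R² = (116964 + -112068) / 136 = 36
R = √36 = 6  ⇒  r_B = 6 − 1 = 5

rB=5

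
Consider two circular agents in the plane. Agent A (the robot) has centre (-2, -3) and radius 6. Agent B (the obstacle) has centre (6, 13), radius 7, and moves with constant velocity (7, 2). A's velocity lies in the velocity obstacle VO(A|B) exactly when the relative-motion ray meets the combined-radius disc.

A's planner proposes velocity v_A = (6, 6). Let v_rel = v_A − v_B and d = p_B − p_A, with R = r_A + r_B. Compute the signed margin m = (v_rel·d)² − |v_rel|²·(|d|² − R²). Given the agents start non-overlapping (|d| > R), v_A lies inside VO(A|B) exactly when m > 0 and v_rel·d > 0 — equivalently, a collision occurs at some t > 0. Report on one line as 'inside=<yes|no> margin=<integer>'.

d = (8, 16),  |d|² = 320;  R = 6+7 = 13,  c = 320−13² = 151
v_rel = (-1, 4),  |v_rel|² = 17;  v_rel·d = (-1)·(8) + (4)·(16) = 56
17·t² − 112·t + 151 = 0  ⇒  m = 56² − 17·151 = 569
m = 569 > 0,  v_rel·d = 56 > 0  ⇒  inside

inside=yes margin=569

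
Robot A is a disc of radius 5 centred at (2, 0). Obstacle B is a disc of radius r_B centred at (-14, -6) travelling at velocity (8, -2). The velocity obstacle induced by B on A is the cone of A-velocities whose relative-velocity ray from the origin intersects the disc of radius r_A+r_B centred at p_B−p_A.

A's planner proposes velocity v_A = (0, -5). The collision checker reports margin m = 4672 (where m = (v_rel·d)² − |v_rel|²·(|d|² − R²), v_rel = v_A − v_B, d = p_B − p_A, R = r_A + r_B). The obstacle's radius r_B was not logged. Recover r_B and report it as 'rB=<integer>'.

m = 4672
d = (-16, -6);  v_rel = (-8, -3),  |v_rel|² = 73
v_rel×d = (-8)·(-6) − (-3)·(-16) = 0
since m = R²·73 − 0²:  R² = (0 + 4672) / 73 = 64
R = √64 = 8  ⇒  r_B = 8 − 5 = 3

rB=3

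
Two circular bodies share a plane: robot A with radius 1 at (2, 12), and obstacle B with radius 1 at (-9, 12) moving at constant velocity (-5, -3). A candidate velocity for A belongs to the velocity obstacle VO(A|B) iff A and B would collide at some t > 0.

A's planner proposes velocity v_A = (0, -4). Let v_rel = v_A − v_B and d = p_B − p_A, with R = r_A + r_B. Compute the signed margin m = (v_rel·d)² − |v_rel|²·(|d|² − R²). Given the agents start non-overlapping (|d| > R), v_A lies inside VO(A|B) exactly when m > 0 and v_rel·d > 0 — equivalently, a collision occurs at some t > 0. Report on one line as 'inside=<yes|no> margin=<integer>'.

d = (-11, 0),  |d|² = 121;  R = 1+1 = 2,  c = 121−2² = 117
v_rel = (5, -1),  |v_rel|² = 26;  v_rel·d = (5)·(-11) + (-1)·(0) = -55
26·t² + 110·t + 117 = 0  ⇒  m = (-55)² − 26·117 = -17
m = -17 < 0,  v_rel·d = -55 < 0  ⇒  outside

inside=no margin=-17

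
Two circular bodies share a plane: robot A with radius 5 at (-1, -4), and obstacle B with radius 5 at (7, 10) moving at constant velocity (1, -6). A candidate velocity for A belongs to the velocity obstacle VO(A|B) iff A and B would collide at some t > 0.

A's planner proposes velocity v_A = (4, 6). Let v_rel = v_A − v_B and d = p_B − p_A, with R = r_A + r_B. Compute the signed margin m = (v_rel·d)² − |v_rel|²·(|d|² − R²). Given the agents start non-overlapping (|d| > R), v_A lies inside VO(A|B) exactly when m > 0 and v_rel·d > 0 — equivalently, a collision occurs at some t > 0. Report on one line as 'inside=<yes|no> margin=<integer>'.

d = (8, 14),  |d|² = 260;  R = 5+5 = 10,  c = 260−10² = 160
v_rel = (3, 12),  |v_rel|² = 153;  v_rel·d = (3)·(8) + (12)·(14) = 192
153·t² − 384·t + 160 = 0  ⇒  m = 192² − 153·160 = 12384
m = 12384 > 0,  v_rel·d = 192 > 0  ⇒  inside

inside=yes margin=12384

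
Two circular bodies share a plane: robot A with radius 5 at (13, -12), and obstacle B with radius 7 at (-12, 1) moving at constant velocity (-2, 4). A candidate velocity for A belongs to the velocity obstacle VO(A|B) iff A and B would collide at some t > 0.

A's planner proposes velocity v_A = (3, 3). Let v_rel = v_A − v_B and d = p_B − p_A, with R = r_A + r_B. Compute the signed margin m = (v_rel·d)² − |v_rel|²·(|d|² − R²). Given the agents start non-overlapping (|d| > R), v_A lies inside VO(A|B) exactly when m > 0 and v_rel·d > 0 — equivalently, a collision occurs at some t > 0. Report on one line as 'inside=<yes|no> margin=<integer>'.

d = (-25, 13),  |d|² = 794;  R = 5+7 = 12,  c = 794−12² = 650
v_rel = (5, -1),  |v_rel|² = 26;  v_rel·d = (5)·(-25) + (-1)·(13) = -138
26·t² + 276·t + 650 = 0  ⇒  m = (-138)² − 26·650 = 2144
m = 2144 > 0,  v_rel·d = -138 < 0  ⇒  outside

inside=no margin=2144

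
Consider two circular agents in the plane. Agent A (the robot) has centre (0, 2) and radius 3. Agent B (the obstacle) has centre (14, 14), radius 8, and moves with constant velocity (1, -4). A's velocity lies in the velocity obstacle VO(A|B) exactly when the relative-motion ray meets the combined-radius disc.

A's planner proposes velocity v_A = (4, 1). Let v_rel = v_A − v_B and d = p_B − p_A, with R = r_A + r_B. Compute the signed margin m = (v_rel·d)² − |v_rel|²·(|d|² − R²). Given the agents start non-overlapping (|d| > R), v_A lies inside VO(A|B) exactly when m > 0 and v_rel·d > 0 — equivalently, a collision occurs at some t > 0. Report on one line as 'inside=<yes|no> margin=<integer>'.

d = (14, 12),  |d|² = 340;  R = 3+8 = 11,  c = 340−11² = 219
v_rel = (3, 5),  |v_rel|² = 34;  v_rel·d = (3)·(14) + (5)·(12) = 102
34·t² − 204·t + 219 = 0  ⇒  m = 102² − 34·219 = 2958
m = 2958 > 0,  v_rel·d = 102 > 0  ⇒  inside

inside=yes margin=2958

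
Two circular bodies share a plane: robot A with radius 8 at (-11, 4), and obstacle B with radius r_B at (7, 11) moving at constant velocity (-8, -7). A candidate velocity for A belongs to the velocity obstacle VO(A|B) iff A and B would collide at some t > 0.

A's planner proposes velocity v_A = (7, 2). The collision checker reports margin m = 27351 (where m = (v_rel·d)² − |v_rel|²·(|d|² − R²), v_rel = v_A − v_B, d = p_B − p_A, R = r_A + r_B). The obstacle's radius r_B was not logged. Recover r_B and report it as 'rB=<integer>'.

m = 27351
d = (18, 7);  v_rel = (15, 9),  |v_rel|² = 306
v_rel×d = (15)·(7) − (9)·(18) = -57
since m = R²·306 − (-57)²:  R² = (3249 + 27351) / 306 = 100
R = √100 = 10  ⇒  r_B = 10 − 8 = 2

rB=2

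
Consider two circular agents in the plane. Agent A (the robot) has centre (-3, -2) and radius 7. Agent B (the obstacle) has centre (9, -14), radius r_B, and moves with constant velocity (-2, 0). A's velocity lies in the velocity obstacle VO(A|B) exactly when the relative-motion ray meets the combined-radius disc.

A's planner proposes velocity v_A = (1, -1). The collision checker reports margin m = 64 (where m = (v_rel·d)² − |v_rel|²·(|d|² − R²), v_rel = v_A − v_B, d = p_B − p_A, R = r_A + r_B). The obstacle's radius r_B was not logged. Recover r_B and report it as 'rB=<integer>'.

m = 64
d = (12, -12);  v_rel = (3, -1),  |v_rel|² = 10
v_rel×d = (3)·(-12) − (-1)·(12) = -24
since m = R²·10 − (-24)²:  R² = (576 + 64) / 10 = 64
R = √64 = 8  ⇒  r_B = 8 − 7 = 1

rB=1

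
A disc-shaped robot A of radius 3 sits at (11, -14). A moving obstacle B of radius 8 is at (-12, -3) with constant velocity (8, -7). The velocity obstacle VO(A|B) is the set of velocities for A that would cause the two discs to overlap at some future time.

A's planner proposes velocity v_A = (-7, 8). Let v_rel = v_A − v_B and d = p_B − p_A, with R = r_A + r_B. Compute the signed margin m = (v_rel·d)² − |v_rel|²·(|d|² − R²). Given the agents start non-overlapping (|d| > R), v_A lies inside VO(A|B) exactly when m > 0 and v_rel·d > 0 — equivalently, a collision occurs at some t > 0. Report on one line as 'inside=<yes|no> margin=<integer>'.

d = (-23, 11),  |d|² = 650;  R = 3+8 = 11,  c = 650−11² = 529
v_rel = (-15, 15),  |v_rel|² = 450;  v_rel·d = (-15)·(-23) + (15)·(11) = 510
450·t² − 1020·t + 529 = 0  ⇒  m = 510² − 450·529 = 22050
m = 22050 > 0,  v_rel·d = 510 > 0  ⇒  inside

inside=yes margin=22050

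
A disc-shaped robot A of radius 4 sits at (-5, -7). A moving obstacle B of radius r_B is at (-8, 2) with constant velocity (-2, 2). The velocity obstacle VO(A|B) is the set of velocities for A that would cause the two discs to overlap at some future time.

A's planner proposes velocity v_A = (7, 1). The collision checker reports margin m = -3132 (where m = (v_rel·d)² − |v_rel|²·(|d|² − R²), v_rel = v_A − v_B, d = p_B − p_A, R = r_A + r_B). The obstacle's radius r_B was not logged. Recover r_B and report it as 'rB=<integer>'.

m = -3132
d = (-3, 9);  v_rel = (9, -1),  |v_rel|² = 82
v_rel×d = (9)·(9) − (-1)·(-3) = 78
since m = R²·82 − 78²:  R² = (6084 + -3132) / 82 = 36
R = √36 = 6  ⇒  r_B = 6 − 4 = 2

rB=2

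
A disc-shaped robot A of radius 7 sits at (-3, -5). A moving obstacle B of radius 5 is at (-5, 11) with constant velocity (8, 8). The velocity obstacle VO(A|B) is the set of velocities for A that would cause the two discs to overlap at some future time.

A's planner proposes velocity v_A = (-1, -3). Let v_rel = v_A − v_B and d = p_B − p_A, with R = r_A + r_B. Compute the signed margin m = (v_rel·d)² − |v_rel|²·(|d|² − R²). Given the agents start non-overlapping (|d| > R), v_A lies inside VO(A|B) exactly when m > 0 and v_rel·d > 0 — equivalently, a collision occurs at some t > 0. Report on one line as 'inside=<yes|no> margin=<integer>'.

d = (-2, 16),  |d|² = 260;  R = 7+5 = 12,  c = 260−12² = 116
v_rel = (-9, -11),  |v_rel|² = 202;  v_rel·d = (-9)·(-2) + (-11)·(16) = -158
202·t² + 316·t + 116 = 0  ⇒  m = (-158)² − 202·116 = 1532
m = 1532 > 0,  v_rel·d = -158 < 0  ⇒  outside

inside=no margin=1532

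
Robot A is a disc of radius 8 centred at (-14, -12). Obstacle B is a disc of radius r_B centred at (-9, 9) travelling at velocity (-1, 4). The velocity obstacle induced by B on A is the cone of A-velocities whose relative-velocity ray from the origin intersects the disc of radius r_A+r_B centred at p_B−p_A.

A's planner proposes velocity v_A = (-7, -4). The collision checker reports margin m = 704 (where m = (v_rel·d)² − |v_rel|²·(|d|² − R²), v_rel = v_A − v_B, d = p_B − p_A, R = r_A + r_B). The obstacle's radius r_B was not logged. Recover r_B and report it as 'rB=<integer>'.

m = 704
d = (5, 21);  v_rel = (-6, -8),  |v_rel|² = 100
v_rel×d = (-6)·(21) − (-8)·(5) = -86
since m = R²·100 − (-86)²:  R² = (7396 + 704) / 100 = 81
R = √81 = 9  ⇒  r_B = 9 − 8 = 1

rB=1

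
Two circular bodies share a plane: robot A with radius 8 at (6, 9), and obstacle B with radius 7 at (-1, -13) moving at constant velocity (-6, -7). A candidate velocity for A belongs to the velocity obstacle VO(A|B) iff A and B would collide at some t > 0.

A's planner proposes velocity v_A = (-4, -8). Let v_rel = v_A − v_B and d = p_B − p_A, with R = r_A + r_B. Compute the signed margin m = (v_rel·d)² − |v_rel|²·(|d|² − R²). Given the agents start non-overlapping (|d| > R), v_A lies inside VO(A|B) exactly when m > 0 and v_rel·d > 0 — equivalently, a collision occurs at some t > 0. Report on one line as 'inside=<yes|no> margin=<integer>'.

d = (-7, -22),  |d|² = 533;  R = 8+7 = 15,  c = 533−15² = 308
v_rel = (2, -1),  |v_rel|² = 5;  v_rel·d = (2)·(-7) + (-1)·(-22) = 8
5·t² − 16·t + 308 = 0  ⇒  m = 8² − 5·308 = -1476
m = -1476 < 0,  v_rel·d = 8 > 0  ⇒  outside

inside=no margin=-1476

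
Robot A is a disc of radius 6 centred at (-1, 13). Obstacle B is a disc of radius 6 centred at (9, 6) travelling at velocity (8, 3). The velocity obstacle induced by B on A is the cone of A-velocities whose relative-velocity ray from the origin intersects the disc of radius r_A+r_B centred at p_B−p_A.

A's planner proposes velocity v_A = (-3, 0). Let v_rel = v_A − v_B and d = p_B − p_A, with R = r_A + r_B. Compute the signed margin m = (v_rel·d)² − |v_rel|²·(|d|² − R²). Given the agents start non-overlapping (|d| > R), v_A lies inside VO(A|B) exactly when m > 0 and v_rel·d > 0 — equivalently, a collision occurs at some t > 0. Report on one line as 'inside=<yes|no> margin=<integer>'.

d = (10, -7),  |d|² = 149;  R = 6+6 = 12,  c = 149−12² = 5
v_rel = (-11, -3),  |v_rel|² = 130;  v_rel·d = (-11)·(10) + (-3)·(-7) = -89
130·t² + 178·t + 5 = 0  ⇒  m = (-89)² − 130·5 = 7271
m = 7271 > 0,  v_rel·d = -89 < 0  ⇒  outside

inside=no margin=7271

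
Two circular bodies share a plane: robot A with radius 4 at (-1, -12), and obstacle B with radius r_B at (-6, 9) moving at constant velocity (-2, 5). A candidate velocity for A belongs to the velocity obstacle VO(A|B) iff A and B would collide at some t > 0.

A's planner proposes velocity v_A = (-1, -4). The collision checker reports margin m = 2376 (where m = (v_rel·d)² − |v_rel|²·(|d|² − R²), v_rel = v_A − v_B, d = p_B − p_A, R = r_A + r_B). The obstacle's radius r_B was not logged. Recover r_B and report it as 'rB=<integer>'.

m = 2376
d = (-5, 21);  v_rel = (1, -9),  |v_rel|² = 82
v_rel×d = (1)·(21) − (-9)·(-5) = -24
since m = R²·82 − (-24)²:  R² = (576 + 2376) / 82 = 36
R = √36 = 6  ⇒  r_B = 6 − 4 = 2

rB=2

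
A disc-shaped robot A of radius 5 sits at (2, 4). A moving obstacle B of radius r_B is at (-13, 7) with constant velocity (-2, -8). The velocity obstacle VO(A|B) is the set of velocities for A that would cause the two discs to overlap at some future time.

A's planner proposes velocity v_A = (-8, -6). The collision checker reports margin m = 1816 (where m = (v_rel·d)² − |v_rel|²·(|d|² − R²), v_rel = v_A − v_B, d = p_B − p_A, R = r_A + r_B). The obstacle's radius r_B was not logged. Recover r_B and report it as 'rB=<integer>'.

m = 1816
d = (-15, 3);  v_rel = (-6, 2),  |v_rel|² = 40
v_rel×d = (-6)·(3) − (2)·(-15) = 12
since m = R²·40 − 12²:  R² = (144 + 1816) / 40 = 49
R = √49 = 7  ⇒  r_B = 7 − 5 = 2

rB=2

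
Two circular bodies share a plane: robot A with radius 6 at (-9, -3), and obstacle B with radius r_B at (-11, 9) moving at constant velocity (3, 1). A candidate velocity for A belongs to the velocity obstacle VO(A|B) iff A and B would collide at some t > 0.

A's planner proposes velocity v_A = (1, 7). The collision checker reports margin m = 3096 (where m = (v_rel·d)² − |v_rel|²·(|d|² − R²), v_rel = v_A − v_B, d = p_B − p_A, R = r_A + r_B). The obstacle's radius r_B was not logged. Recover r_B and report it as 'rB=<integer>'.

m = 3096
d = (-2, 12);  v_rel = (-2, 6),  |v_rel|² = 40
v_rel×d = (-2)·(12) − (6)·(-2) = -12
since m = R²·40 − (-12)²:  R² = (144 + 3096) / 40 = 81
R = √81 = 9  ⇒  r_B = 9 − 6 = 3

rB=3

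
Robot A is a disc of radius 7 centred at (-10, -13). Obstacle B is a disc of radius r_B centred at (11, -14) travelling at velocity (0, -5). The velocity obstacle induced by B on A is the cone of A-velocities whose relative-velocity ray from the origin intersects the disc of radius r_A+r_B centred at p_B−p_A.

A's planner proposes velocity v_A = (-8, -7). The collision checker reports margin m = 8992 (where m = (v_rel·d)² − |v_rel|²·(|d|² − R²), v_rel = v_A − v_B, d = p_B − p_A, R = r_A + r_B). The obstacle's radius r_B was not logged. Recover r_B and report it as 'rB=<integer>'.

m = 8992
d = (21, -1);  v_rel = (-8, -2),  |v_rel|² = 68
v_rel×d = (-8)·(-1) − (-2)·(21) = 50
since m = R²·68 − 50²:  R² = (2500 + 8992) / 68 = 169
R = √169 = 13  ⇒  r_B = 13 − 7 = 6

rB=6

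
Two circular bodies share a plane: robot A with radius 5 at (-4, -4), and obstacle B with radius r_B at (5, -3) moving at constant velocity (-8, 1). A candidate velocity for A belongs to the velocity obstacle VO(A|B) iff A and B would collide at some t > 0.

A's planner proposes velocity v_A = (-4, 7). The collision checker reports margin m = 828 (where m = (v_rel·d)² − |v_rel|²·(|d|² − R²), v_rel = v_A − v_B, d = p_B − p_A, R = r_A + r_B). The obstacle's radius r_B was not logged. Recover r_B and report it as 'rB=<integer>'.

m = 828
d = (9, 1);  v_rel = (4, 6),  |v_rel|² = 52
v_rel×d = (4)·(1) − (6)·(9) = -50
since m = R²·52 − (-50)²:  R² = (2500 + 828) / 52 = 64
R = √64 = 8  ⇒  r_B = 8 − 5 = 3

rB=3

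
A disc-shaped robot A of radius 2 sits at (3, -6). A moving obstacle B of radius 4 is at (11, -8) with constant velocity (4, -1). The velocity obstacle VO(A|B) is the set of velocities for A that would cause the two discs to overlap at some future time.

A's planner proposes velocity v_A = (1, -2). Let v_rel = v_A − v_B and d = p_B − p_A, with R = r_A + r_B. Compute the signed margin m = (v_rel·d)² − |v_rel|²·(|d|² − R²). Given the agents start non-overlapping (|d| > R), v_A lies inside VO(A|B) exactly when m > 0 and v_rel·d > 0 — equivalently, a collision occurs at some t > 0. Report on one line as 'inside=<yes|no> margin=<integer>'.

d = (8, -2),  |d|² = 68;  R = 2+4 = 6,  c = 68−6² = 32
v_rel = (-3, -1),  |v_rel|² = 10;  v_rel·d = (-3)·(8) + (-1)·(-2) = -22
10·t² + 44·t + 32 = 0  ⇒  m = (-22)² − 10·32 = 164
m = 164 > 0,  v_rel·d = -22 < 0  ⇒  outside

inside=no margin=164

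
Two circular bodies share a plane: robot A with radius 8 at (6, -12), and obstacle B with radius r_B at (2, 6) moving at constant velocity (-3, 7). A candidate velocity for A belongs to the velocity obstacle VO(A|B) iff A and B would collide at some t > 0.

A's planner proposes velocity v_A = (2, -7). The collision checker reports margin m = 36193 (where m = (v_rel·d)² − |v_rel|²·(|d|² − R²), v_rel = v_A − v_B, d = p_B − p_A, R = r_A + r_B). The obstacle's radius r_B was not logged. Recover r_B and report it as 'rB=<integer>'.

m = 36193
d = (-4, 18);  v_rel = (5, -14),  |v_rel|² = 221
v_rel×d = (5)·(18) − (-14)·(-4) = 34
since m = R²·221 − 34²:  R² = (1156 + 36193) / 221 = 169
R = √169 = 13  ⇒  r_B = 13 − 8 = 5

rB=5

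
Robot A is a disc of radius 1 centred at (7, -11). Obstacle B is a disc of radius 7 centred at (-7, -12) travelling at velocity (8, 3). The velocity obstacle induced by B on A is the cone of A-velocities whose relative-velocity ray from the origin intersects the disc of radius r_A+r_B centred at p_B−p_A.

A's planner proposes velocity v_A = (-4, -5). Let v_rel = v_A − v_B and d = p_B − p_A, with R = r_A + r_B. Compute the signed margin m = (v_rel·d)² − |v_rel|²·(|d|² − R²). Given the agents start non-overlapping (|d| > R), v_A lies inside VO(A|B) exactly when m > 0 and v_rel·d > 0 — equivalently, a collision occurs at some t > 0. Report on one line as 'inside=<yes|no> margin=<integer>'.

d = (-14, -1),  |d|² = 197;  R = 1+7 = 8,  c = 197−8² = 133
v_rel = (-12, -8),  |v_rel|² = 208;  v_rel·d = (-12)·(-14) + (-8)·(-1) = 176
208·t² − 352·t + 133 = 0  ⇒  m = 176² − 208·133 = 3312
m = 3312 > 0,  v_rel·d = 176 > 0  ⇒  inside

inside=yes margin=3312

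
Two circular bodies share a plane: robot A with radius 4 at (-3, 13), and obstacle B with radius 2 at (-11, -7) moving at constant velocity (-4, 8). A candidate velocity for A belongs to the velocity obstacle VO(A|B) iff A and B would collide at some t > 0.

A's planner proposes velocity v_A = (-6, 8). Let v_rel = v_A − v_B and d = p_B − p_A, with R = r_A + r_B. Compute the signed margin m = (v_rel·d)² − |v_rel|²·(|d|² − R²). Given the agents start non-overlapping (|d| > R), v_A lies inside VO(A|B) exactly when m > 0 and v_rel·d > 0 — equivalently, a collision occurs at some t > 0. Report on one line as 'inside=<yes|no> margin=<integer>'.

d = (-8, -20),  |d|² = 464;  R = 4+2 = 6,  c = 464−6² = 428
v_rel = (-2, 0),  |v_rel|² = 4;  v_rel·d = (-2)·(-8) + (0)·(-20) = 16
4·t² − 32·t + 428 = 0  ⇒  m = 16² − 4·428 = -1456
m = -1456 < 0,  v_rel·d = 16 > 0  ⇒  outside

inside=no margin=-1456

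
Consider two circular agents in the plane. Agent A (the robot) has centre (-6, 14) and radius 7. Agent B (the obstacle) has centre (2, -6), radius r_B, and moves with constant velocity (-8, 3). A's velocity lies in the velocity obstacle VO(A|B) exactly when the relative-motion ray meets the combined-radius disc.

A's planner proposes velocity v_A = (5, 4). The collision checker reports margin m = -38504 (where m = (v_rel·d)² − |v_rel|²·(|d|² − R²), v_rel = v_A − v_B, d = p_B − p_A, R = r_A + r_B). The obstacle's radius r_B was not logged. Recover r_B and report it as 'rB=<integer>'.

m = -38504
d = (8, -20);  v_rel = (13, 1),  |v_rel|² = 170
v_rel×d = (13)·(-20) − (1)·(8) = -268
since m = R²·170 − (-268)²:  R² = (71824 + -38504) / 170 = 196
R = √196 = 14  ⇒  r_B = 14 − 7 = 7

rB=7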